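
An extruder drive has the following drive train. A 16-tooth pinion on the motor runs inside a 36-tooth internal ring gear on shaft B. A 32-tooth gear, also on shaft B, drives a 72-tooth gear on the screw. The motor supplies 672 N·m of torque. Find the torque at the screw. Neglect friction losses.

3402 N·m

After the internal gear (36/16): 672 × 2.25 = 1512 N·m
After the gear mesh (72/32): 1512 × 2.25 = 3402 N·m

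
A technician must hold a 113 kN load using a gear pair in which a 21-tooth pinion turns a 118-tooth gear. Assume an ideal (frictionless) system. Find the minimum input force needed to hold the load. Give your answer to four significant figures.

20.11 kN

Gear pair MA = 118/21 = 5.619.
Effort = load / MA = 113 / 5.619 = 20.11 kN.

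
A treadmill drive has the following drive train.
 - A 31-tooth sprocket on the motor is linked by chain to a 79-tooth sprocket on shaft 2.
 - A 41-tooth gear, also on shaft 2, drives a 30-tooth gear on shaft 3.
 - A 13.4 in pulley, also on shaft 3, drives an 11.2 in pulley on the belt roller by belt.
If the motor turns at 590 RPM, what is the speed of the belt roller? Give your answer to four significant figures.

Chain: ratio = 79/31 = 2.5484, so shaft 2 turns at 590 / 2.5484 = 231.52 RPM.
Gear mesh: ratio = 30/41 = 0.73171, so shaft 3 turns at 231.52 / 0.73171 = 316.41 RPM.
Belt: ratio = 11.2/13.4 = 0.83582, so the belt roller turns at 316.41 / 0.83582 = 378.56 RPM.

378.6 RPM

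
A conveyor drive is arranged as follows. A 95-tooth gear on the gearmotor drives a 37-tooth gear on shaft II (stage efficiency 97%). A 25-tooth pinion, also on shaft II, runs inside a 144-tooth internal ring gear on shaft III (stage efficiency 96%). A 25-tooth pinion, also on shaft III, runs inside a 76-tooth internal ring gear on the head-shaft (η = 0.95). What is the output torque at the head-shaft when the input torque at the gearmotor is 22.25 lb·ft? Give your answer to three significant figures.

After the gear mesh (37/95): 22.25 × 0.38947 × 0.97 = 8.4058 lb·ft
After the internal gear (144/25): 8.4058 × 5.76 × 0.96 = 46.481 lb·ft
After the internal gear (76/25): 46.481 × 3.04 × 0.95 = 134.24 lb·ft

134 lb·ft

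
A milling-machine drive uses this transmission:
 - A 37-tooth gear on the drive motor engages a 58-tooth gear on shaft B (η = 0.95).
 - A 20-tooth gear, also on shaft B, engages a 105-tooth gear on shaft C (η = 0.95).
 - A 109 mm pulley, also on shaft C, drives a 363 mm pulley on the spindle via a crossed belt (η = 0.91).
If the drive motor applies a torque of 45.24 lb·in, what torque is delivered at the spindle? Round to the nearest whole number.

1018 lb·in

Gear mesh: ratio = 58/37 = 1.5676; torque at shaft B = 45.24 × 1.5676 × 0.95 = 67.371 lb·in.
Gear mesh: ratio = 105/20 = 5.25; torque at shaft C = 67.371 × 5.25 × 0.95 = 336.01 lb·in.
Belt: ratio = 363/109 = 3.3303; torque at the spindle = 336.01 × 3.3303 × 0.91 = 1018.3 lb·in.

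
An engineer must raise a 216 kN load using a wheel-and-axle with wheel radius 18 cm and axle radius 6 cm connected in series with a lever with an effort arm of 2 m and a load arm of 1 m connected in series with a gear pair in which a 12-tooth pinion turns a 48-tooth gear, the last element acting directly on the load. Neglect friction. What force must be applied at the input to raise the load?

Wheel-and-axle MA = R/r = 18/6 = 3.
Lever MA = effort arm / load arm = 2/1 = 2.
Gear pair MA = 48/12 = 4.
Combined ideal MA = 3 × 2 × 4 = 24.
Effort = load / MA = 216 / 24 = 9 kN.

9 kN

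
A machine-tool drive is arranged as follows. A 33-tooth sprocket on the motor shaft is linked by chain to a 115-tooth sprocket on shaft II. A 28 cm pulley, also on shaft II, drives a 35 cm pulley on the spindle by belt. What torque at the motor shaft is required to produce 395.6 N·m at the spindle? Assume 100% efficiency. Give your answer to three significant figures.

90.8 N·m

Overall ratio R = 3.4848 × 1.25 = 4.3561.
Input torque = output torque / R = 395.6 / 4.3561 = 90.816 N·m.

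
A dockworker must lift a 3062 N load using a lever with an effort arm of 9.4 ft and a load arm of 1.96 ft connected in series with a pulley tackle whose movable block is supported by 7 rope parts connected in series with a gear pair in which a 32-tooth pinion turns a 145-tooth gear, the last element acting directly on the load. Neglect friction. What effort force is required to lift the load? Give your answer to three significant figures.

Lever MA = effort arm / load arm = 9.4/1.96 = 4.7959.
Block-and-tackle MA = number of supporting rope parts = 7.
Gear pair MA = 145/32 = 4.5312.
Combined ideal MA = 4.7959 × 7 × 4.5312 = 152.12.
Effort = load / MA = 3062 / 152.12 = 20.129 N.

20.1 N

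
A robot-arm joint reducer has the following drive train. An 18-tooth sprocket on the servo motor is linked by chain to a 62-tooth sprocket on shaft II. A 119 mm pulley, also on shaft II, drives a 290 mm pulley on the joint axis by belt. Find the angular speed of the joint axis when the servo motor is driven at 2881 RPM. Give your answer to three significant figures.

343 RPM

the servo motor → shaft II (chain, 62/18): 2881 ÷ 3.4444 = 836.42 RPM
shaft II → the joint axis (belt, 290/119): 836.42 ÷ 2.437 = 343.22 RPM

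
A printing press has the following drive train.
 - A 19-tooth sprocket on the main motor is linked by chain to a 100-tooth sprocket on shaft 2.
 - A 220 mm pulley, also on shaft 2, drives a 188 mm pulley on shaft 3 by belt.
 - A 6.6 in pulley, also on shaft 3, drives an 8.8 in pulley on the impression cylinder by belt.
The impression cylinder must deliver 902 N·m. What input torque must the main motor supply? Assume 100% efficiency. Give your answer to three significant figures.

Overall ratio R = 5.2632 × 0.85455 × 1.3333 = 5.9968.
Input torque = output torque / R = 902 / 5.9968 = 150.41 N·m.

150 N·m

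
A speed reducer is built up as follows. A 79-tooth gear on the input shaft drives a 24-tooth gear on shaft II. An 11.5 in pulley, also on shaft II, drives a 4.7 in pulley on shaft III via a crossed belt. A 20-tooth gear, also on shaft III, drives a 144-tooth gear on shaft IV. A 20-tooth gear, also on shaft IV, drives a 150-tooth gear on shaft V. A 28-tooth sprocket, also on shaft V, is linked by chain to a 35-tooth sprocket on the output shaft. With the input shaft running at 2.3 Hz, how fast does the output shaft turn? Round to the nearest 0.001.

0.274 Hz

the input shaft → shaft II (gear mesh, 24/79): 2.3 ÷ 0.3038 = 7.5708 Hz
shaft II → shaft III (belt, 4.7/11.5): 7.5708 ÷ 0.4087 = 18.524 Hz
shaft III → shaft IV (gear mesh, 144/20): 18.524 ÷ 7.2 = 2.5728 Hz
shaft IV → shaft V (gear mesh, 150/20): 2.5728 ÷ 7.5 = 0.34304 Hz
shaft V → the output shaft (chain, 35/28): 0.34304 ÷ 1.25 = 0.27444 Hz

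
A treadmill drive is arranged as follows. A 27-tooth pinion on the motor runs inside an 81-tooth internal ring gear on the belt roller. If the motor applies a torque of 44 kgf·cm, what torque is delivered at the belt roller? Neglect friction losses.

132 kgf·cm

internal gear 81/27 = 3 → τ = 44·3 = 132 kgf·cm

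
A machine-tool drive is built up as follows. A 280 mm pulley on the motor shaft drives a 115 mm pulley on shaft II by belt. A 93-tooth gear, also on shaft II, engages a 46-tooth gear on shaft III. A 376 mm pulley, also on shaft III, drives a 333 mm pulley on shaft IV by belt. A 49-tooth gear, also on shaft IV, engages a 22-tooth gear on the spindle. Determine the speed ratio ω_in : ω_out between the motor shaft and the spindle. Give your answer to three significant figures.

0.0808

Each stage contributes driven/driver: belt 115/280 = 0.41071, gear mesh 46/93 = 0.49462, belt 333/376 = 0.88564, gear mesh 22/49 = 0.44898.
Overall: 0.41071 × 0.49462 × 0.88564 × 0.44898 = 0.080779.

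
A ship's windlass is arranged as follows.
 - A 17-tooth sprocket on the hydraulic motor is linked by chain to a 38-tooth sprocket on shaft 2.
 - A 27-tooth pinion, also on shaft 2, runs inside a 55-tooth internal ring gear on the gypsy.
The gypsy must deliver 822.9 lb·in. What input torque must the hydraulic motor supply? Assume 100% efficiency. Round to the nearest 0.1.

180.7 lb·in

Overall ratio R = 2.2353 × 2.037 = 4.5534.
Input torque = output torque / R = 822.9 / 4.5534 = 180.72 lb·in.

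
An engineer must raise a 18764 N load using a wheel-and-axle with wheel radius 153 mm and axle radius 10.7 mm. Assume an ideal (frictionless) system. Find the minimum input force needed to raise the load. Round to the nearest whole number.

Wheel-and-axle MA = R/r = 153/10.7 = 14.299.
Effort = load / MA = 18764 / 14.299 = 1312.3 N.

1312 N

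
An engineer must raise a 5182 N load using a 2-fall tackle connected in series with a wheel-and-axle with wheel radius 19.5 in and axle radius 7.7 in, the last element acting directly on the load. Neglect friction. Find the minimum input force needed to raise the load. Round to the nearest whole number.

1023 N

Block-and-tackle MA = number of supporting rope parts = 2.
Wheel-and-axle MA = R/r = 19.5/7.7 = 2.5325.
Combined ideal MA = 2 × 2.5325 = 5.0649.
Effort = load / MA = 5182 / 5.0649 = 1023.1 N.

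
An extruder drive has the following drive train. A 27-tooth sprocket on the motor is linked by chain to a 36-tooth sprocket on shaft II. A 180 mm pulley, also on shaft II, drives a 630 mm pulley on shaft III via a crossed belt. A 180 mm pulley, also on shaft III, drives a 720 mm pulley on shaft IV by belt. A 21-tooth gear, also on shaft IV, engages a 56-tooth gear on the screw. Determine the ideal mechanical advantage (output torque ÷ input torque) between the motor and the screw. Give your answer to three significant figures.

49.8

Each stage contributes driven/driver: chain 36/27 = 1.3333, belt 630/180 = 3.5, belt 720/180 = 4, gear mesh 56/21 = 2.6667.
Overall: 1.3333 × 3.5 × 4 × 2.6667 = 49.778.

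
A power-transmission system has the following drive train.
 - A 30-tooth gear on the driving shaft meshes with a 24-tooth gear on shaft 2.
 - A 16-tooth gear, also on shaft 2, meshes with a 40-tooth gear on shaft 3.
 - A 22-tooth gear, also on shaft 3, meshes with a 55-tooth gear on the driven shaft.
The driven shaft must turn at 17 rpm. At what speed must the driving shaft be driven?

Overall ratio R = 0.8 × 2.5 × 2.5 = 5.
Required input speed = output speed × R = 17 × 5 = 85 rpm.

85 rpm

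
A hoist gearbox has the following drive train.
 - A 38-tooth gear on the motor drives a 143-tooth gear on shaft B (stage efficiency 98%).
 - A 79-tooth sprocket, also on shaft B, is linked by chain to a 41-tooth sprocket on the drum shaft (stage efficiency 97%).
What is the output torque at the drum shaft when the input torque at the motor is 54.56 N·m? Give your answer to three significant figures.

Gear mesh: ratio = 143/38 = 3.7632; torque at shaft B = 54.56 × 3.7632 × 0.98 = 201.21 N·m.
Chain: ratio = 41/79 = 0.51899; torque at the drum shaft = 201.21 × 0.51899 × 0.97 = 101.29 N·m.

101 N·m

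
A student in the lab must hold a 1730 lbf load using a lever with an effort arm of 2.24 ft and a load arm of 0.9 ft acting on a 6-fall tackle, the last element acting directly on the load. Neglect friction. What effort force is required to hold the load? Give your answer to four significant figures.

Lever MA = effort arm / load arm = 2.24/0.9 = 2.4889.
Block-and-tackle MA = number of supporting rope parts = 6.
Combined ideal MA = 2.4889 × 6 = 14.933.
Effort = load / MA = 1730 / 14.933 = 115.85 lbf.

115.8 lbf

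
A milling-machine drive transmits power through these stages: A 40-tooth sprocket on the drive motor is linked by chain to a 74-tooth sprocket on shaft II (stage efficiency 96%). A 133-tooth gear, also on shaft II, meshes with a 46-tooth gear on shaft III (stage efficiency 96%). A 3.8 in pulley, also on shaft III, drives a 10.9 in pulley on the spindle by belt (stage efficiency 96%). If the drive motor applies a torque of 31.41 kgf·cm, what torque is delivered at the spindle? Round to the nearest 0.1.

chain 74/40 = 1.85 → τ = 31.41·1.85·0.96 = 55.784 kgf·cm
gear mesh 46/133 = 0.34586 → τ = 55.784·0.34586·0.96 = 18.522 kgf·cm
belt 10.9/3.8 = 2.8684 → τ = 18.522·2.8684·0.96 = 51.004 kgf·cm

51.0 kgf·cm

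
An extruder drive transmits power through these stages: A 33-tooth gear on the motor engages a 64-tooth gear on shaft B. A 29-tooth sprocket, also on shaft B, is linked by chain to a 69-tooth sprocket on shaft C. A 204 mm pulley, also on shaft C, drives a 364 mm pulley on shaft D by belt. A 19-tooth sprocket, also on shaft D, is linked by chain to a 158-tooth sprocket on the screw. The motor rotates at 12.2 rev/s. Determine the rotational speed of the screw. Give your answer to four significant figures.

gear mesh 64/33 = 1.9394 → 12.2/1.9394 = 6.2906 rev/s
chain 69/29 = 2.3793 → 6.2906/2.3793 = 2.6439 rev/s
belt 364/204 = 1.7843 → 2.6439/1.7843 = 1.4817 rev/s
chain 158/19 = 8.3158 → 1.4817/8.3158 = 0.17818 rev/s

0.1782 rev/s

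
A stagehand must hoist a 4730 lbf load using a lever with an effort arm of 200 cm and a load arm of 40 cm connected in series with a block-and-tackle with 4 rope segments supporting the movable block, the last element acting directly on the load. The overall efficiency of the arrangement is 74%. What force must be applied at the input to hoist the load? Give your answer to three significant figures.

320 lbf

Lever MA = effort arm / load arm = 200/40 = 5.
Block-and-tackle MA = number of supporting rope parts = 4.
Combined ideal MA = 5 × 4 = 20.
Actual MA = 20 × 0.74 = 14.8.
Effort = load / actual MA = 4730 / 14.8 = 319.59 lbf.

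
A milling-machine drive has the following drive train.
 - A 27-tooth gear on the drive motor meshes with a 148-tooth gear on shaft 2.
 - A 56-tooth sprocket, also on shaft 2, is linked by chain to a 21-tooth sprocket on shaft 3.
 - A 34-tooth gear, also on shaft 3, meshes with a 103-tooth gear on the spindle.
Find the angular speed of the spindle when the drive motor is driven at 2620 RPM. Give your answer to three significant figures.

421 RPM

Gear mesh: ratio = 148/27 = 5.4815, so shaft 2 turns at 2620 / 5.4815 = 477.97 RPM.
Chain: ratio = 21/56 = 0.375, so shaft 3 turns at 477.97 / 0.375 = 1274.6 RPM.
Gear mesh: ratio = 103/34 = 3.0294, so the spindle turns at 1274.6 / 3.0294 = 420.74 RPM.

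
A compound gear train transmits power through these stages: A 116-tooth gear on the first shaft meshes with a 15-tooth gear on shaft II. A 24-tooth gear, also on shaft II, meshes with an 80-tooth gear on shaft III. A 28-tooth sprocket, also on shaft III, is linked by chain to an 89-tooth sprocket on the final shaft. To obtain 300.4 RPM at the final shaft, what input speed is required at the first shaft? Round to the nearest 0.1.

Overall ratio R = 0.12931 × 3.3333 × 3.1786 = 1.3701.
Required input speed = output speed × R = 300.4 × 1.3701 = 411.57 RPM.

411.6 RPM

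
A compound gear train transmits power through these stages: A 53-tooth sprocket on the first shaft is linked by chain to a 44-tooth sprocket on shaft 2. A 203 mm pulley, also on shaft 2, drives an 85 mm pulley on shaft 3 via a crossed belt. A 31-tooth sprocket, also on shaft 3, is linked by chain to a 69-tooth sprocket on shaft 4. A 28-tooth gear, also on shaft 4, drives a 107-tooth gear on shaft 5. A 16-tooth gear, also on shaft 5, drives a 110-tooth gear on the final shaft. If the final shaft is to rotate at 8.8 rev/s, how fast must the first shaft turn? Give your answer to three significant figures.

Overall ratio R = 0.83019 × 0.41872 × 2.2258 × 3.8214 × 6.875 = 20.328.
Required input speed = output speed × R = 8.8 × 20.328 = 178.88 rev/s.

179 rev/s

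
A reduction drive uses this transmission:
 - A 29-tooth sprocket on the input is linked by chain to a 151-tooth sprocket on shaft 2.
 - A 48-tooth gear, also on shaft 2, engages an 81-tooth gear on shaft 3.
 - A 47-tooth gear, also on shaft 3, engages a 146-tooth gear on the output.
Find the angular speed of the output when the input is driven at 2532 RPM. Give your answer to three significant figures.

the input → shaft 2 (chain, 151/29): 2532 ÷ 5.2069 = 486.28 RPM
shaft 2 → shaft 3 (gear mesh, 81/48): 486.28 ÷ 1.6875 = 288.16 RPM
shaft 3 → the output (gear mesh, 146/47): 288.16 ÷ 3.1064 = 92.765 RPM

92.8 RPM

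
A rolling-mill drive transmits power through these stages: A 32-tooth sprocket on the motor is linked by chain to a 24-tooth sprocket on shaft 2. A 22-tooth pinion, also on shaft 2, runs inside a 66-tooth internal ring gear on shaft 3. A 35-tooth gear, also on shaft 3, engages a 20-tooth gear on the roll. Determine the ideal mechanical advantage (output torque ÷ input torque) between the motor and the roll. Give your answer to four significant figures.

Each stage contributes driven/driver: chain 24/32 = 0.75, internal gear 66/22 = 3, gear mesh 20/35 = 0.57143.
Overall: 0.75 × 3 × 0.57143 = 1.2857.

1.286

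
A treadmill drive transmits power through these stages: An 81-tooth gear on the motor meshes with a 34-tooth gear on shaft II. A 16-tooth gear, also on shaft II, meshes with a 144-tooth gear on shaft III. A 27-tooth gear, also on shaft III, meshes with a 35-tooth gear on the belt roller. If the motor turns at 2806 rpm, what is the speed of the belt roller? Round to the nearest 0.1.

573.0 rpm

Gear mesh: ratio = 34/81 = 0.41975, so shaft II turns at 2806 / 0.41975 = 6684.9 rpm.
Gear mesh: ratio = 144/16 = 9, so shaft III turns at 6684.9 / 9 = 742.76 rpm.
Gear mesh: ratio = 35/27 = 1.2963, so the belt roller turns at 742.76 / 1.2963 = 572.99 rpm.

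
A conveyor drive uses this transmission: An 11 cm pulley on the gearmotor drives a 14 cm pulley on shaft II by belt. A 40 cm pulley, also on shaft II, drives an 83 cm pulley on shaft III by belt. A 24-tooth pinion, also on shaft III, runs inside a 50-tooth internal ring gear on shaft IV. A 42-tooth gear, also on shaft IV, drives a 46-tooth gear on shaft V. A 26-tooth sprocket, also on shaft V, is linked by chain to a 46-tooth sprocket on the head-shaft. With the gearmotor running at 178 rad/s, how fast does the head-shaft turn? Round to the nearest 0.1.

Belt: ratio = 14/11 = 1.2727, so shaft II turns at 178 / 1.2727 = 139.86 rad/s.
Belt: ratio = 83/40 = 2.075, so shaft III turns at 139.86 / 2.075 = 67.401 rad/s.
Internal gear: ratio = 50/24 = 2.0833, so shaft IV turns at 67.401 / 2.0833 = 32.352 rad/s.
Gear mesh: ratio = 46/42 = 1.0952, so shaft V turns at 32.352 / 1.0952 = 29.539 rad/s.
Chain: ratio = 46/26 = 1.7692, so the head-shaft turns at 29.539 / 1.7692 = 16.696 rad/s.

16.7 rad/s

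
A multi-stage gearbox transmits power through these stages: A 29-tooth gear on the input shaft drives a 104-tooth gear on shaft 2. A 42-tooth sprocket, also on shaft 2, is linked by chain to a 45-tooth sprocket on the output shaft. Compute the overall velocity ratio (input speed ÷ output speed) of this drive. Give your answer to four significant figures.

3.842

Each stage contributes driven/driver: gear mesh 104/29 = 3.5862, chain 45/42 = 1.0714.
Overall: 3.5862 × 1.0714 = 3.8424.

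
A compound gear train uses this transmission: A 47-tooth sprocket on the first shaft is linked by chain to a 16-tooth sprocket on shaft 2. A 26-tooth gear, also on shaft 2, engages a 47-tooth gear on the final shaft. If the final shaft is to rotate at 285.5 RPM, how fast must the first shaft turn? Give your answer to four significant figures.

Overall ratio R = 0.34043 × 1.8077 = 0.61538.
Required input speed = output speed × R = 285.5 × 0.61538 = 175.69 RPM.

175.7 RPM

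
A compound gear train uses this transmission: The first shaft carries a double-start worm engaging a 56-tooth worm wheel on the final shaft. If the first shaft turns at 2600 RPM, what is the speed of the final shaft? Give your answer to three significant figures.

92.9 RPM

Worm: ratio = 56/2 = 28, so the final shaft turns at 2600 / 28 = 92.857 RPM.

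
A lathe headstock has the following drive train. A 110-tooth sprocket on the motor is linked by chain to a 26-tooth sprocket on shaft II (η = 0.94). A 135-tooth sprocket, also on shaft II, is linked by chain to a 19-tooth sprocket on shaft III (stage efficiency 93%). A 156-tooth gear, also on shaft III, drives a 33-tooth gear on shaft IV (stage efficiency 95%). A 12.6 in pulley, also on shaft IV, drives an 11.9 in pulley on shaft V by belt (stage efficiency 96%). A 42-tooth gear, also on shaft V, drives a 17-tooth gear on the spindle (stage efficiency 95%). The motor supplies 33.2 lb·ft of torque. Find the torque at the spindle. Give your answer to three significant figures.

chain 26/110 = 0.23636 → τ = 33.2·0.23636·0.94 = 7.3764 lb·ft
chain 19/135 = 0.14074 → τ = 7.3764·0.14074·0.93 = 0.96549 lb·ft
gear mesh 33/156 = 0.21154 → τ = 0.96549·0.21154·0.95 = 0.19403 lb·ft
belt 11.9/12.6 = 0.94444 → τ = 0.19403·0.94444·0.96 = 0.17592 lb·ft
gear mesh 17/42 = 0.40476 → τ = 0.17592·0.40476·0.95 = 0.067645 lb·ft

0.0676 lb·ft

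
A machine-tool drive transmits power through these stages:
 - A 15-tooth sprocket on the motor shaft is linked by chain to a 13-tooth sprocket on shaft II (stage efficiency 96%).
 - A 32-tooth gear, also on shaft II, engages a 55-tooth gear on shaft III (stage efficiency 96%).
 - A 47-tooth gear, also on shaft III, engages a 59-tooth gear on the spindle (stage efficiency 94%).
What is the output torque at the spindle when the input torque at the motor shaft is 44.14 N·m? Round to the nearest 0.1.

71.5 N·m

Chain: ratio = 13/15 = 0.86667; torque at shaft II = 44.14 × 0.86667 × 0.96 = 36.724 N·m.
Gear mesh: ratio = 55/32 = 1.7188; torque at shaft III = 36.724 × 1.7188 × 0.96 = 60.595 N·m.
Gear mesh: ratio = 59/47 = 1.2553; torque at the spindle = 60.595 × 1.2553 × 0.94 = 71.503 N·m.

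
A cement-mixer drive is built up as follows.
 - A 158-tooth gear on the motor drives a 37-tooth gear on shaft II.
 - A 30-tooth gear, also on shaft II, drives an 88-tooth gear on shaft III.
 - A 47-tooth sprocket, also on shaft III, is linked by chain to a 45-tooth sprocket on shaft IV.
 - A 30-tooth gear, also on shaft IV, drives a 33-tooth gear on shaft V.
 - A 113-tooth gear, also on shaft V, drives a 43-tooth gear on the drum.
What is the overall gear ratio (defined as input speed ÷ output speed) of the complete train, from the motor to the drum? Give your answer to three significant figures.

0.275

Each stage contributes driven/driver: gear mesh 37/158 = 0.23418, gear mesh 88/30 = 2.9333, chain 45/47 = 0.95745, gear mesh 33/30 = 1.1, gear mesh 43/113 = 0.38053.
Overall: 0.23418 × 2.9333 × 0.95745 × 1.1 × 0.38053 = 0.2753.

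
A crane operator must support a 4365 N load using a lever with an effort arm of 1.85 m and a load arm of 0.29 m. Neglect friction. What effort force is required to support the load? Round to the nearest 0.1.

684.2 N

Lever MA = effort arm / load arm = 1.85/0.29 = 6.3793.
Effort = load / MA = 4365 / 6.3793 = 684.24 N.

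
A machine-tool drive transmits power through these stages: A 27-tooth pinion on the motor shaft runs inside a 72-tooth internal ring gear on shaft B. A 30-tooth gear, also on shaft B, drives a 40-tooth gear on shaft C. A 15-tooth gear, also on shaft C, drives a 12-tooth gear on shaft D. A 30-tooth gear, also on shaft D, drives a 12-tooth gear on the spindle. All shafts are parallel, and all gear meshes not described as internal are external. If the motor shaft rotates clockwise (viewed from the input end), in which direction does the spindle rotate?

the motor shaft → shaft B: internal mesh, same direction → CW.
shaft B → shaft C: external mesh, 1 reversal → CCW.
shaft C → shaft D: external mesh, 1 reversal → CW.
shaft D → the spindle: external mesh, 1 reversal → CCW.
3 reversals in total — an odd number — so the spindle turns opposite to the motor shaft.

counterclockwise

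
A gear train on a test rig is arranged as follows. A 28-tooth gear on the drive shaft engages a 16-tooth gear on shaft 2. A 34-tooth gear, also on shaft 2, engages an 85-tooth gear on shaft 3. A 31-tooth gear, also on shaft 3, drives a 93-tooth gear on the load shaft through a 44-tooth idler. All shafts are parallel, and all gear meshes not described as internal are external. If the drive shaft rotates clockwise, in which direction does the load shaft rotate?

clockwise

the drive shaft → shaft 2: external mesh, 1 reversal → CCW.
shaft 2 → shaft 3: external mesh, 1 reversal → CW.
shaft 3 → the load shaft: driver → idler → driven is 2 external meshes, 2 reversals → CW.
4 reversals in total — an even number — so the load shaft turns the same way as the drive shaft.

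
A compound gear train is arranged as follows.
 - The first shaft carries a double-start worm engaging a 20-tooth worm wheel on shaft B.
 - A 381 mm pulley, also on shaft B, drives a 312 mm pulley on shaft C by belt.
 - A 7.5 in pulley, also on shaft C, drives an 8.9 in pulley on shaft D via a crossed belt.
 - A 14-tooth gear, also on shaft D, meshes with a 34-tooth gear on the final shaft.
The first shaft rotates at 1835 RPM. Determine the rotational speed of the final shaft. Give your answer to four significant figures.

worm 20/2 = 10 → 1835/10 = 183.5 RPM
belt 312/381 = 0.8189 → 183.5/0.8189 = 224.08 RPM
belt 8.9/7.5 = 1.1867 → 224.08/1.1867 = 188.83 RPM
gear mesh 34/14 = 2.4286 → 188.83/2.4286 = 77.755 RPM

77.75 RPM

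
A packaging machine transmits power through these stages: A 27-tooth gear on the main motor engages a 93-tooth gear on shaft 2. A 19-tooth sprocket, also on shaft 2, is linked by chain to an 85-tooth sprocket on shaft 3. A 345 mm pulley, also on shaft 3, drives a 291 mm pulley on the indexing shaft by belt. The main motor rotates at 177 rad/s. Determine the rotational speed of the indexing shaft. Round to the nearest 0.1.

the main motor → shaft 2 (gear mesh, 93/27): 177 ÷ 3.4444 = 51.387 rad/s
shaft 2 → shaft 3 (chain, 85/19): 51.387 ÷ 4.4737 = 11.487 rad/s
shaft 3 → the indexing shaft (belt, 291/345): 11.487 ÷ 0.84348 = 13.618 rad/s

13.6 rad/s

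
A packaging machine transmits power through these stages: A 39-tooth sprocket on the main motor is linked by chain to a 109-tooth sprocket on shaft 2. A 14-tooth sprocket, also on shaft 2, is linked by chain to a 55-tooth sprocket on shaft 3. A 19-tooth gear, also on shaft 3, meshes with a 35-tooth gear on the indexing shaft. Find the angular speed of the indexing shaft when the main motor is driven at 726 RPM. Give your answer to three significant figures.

35.9 RPM

Chain: ratio = 109/39 = 2.7949, so shaft 2 turns at 726 / 2.7949 = 259.76 RPM.
Chain: ratio = 55/14 = 3.9286, so shaft 3 turns at 259.76 / 3.9286 = 66.121 RPM.
Gear mesh: ratio = 35/19 = 1.8421, so the indexing shaft turns at 66.121 / 1.8421 = 35.894 RPM.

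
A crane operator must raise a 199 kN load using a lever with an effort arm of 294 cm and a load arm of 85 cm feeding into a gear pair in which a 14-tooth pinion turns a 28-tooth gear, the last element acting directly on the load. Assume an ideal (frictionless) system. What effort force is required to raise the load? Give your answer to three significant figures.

Lever MA = effort arm / load arm = 294/85 = 3.4588.
Gear pair MA = 28/14 = 2.
Combined ideal MA = 3.4588 × 2 = 6.9176.
Effort = load / MA = 199 / 6.9176 = 28.767 kN.

28.8 kN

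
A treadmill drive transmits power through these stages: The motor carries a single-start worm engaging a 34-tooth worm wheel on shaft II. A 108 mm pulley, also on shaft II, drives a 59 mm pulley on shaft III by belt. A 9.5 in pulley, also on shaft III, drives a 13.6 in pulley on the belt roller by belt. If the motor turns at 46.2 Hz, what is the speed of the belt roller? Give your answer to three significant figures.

the motor → shaft II (worm, 34/1): 46.2 ÷ 34 = 1.3588 Hz
shaft II → shaft III (belt, 59/108): 1.3588 ÷ 0.5463 = 2.4873 Hz
shaft III → the belt roller (belt, 13.6/9.5): 2.4873 ÷ 1.4316 = 1.7375 Hz

1.74 Hz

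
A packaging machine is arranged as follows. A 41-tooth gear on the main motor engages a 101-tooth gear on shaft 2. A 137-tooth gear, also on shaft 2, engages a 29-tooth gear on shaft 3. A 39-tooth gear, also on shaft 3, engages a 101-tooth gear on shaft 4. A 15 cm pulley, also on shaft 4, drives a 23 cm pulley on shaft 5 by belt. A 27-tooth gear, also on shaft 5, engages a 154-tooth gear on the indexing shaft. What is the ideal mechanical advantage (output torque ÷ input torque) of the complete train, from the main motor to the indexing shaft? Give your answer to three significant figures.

11.8

Each stage contributes driven/driver: gear mesh 101/41 = 2.4634, gear mesh 29/137 = 0.21168, gear mesh 101/39 = 2.5897, belt 23/15 = 1.5333, gear mesh 154/27 = 5.7037.
Overall: 2.4634 × 0.21168 × 2.5897 × 1.5333 × 5.7037 = 11.81.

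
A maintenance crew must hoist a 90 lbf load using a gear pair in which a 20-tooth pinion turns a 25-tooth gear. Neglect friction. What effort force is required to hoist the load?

Gear pair MA = 25/20 = 1.25.
Effort = load / MA = 90 / 1.25 = 72 lbf.

72 lbf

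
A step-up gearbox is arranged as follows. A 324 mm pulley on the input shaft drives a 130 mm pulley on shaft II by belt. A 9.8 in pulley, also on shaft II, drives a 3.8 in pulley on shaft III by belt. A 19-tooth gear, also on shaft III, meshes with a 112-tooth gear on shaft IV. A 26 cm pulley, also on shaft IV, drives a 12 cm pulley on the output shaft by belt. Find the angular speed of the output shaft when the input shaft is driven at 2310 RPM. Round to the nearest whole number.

5457 RPM

the input shaft → shaft II (belt, 130/324): 2310 ÷ 0.40123 = 5757.2 RPM
shaft II → shaft III (belt, 3.8/9.8): 5757.2 ÷ 0.38776 = 14848 RPM
shaft III → shaft IV (gear mesh, 112/19): 14848 ÷ 5.8947 = 2518.8 RPM
shaft IV → the output shaft (belt, 12/26): 2518.8 ÷ 0.46154 = 5457.4 RPM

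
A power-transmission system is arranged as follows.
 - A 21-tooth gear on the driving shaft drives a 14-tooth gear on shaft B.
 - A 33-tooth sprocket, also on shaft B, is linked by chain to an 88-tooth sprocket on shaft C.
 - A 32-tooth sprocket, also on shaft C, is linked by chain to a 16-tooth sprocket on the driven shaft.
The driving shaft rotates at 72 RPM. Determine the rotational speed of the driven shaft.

81 RPM

Gear mesh: ratio = 14/21 = 0.66667, so shaft B turns at 72 / 0.66667 = 108 RPM.
Chain: ratio = 88/33 = 2.6667, so shaft C turns at 108 / 2.6667 = 40.5 RPM.
Chain: ratio = 16/32 = 0.5, so the driven shaft turns at 40.5 / 0.5 = 81 RPM.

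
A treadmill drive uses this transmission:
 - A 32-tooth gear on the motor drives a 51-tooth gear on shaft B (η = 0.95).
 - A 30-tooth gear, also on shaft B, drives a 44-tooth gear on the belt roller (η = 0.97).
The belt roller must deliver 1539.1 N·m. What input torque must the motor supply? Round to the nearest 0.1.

714.5 N·m

Overall ratio R = 1.5938 × 1.4667 = 2.3375; overall efficiency η = 0.95 × 0.97 = 0.9215.
Input torque = output torque / (R × η) = 1539.1 / (2.3375 × 0.9215) = 714.53 N·m.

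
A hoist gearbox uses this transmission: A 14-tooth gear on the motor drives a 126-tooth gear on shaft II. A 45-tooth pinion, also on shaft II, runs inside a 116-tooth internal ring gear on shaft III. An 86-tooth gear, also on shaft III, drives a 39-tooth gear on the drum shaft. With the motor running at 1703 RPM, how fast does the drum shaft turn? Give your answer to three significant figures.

162 RPM

gear mesh 126/14 = 9 → 1703/9 = 189.22 RPM
internal gear 116/45 = 2.5778 → 189.22/2.5778 = 73.405 RPM
gear mesh 39/86 = 0.45349 → 73.405/0.45349 = 161.87 RPM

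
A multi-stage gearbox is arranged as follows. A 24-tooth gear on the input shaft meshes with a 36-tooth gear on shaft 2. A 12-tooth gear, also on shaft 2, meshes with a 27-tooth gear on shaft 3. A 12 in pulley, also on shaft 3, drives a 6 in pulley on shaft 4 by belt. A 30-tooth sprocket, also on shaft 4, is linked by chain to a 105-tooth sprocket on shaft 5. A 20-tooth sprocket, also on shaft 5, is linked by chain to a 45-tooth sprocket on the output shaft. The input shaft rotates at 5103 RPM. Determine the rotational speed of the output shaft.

the input shaft → shaft 2 (gear mesh, 36/24): 5103 ÷ 1.5 = 3402 RPM
shaft 2 → shaft 3 (gear mesh, 27/12): 3402 ÷ 2.25 = 1512 RPM
shaft 3 → shaft 4 (belt, 6/12): 1512 ÷ 0.5 = 3024 RPM
shaft 4 → shaft 5 (chain, 105/30): 3024 ÷ 3.5 = 864 RPM
shaft 5 → the output shaft (chain, 45/20): 864 ÷ 2.25 = 384 RPM

384 RPM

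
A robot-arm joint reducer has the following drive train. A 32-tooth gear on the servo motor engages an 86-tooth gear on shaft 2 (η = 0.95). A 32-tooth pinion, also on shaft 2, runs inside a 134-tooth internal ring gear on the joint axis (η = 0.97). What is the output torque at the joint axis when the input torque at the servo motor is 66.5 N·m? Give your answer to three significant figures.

Gear mesh: ratio = 86/32 = 2.6875; torque at shaft 2 = 66.5 × 2.6875 × 0.95 = 169.78 N·m.
Internal gear: ratio = 134/32 = 4.1875; torque at the joint axis = 169.78 × 4.1875 × 0.97 = 689.64 N·m.

690 N·m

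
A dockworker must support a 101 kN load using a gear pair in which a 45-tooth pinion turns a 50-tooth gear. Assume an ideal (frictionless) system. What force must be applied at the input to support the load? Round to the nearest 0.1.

90.9 kN

Gear pair MA = 50/45 = 1.1111.
Effort = load / MA = 101 / 1.1111 = 90.9 kN.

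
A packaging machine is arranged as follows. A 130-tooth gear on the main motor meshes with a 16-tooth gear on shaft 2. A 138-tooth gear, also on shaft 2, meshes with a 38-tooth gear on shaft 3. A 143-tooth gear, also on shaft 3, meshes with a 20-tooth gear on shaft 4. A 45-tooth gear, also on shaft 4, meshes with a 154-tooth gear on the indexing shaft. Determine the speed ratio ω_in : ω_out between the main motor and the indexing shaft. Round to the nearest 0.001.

0.016

Each stage contributes driven/driver: gear mesh 16/130 = 0.12308, gear mesh 38/138 = 0.27536, gear mesh 20/143 = 0.13986, gear mesh 154/45 = 3.4222.
Overall: 0.12308 × 0.27536 × 0.13986 × 3.4222 = 0.016221.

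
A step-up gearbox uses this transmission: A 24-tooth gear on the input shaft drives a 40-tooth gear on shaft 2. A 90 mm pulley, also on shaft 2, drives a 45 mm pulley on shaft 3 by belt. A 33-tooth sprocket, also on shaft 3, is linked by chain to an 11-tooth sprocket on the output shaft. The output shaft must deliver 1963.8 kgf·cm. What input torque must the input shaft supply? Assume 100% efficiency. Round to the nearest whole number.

Overall ratio R = 1.6667 × 0.5 × 0.33333 = 0.27778.
Input torque = output torque / R = 1963.8 / 0.27778 = 7069.7 kgf·cm.

7070 kgf·cm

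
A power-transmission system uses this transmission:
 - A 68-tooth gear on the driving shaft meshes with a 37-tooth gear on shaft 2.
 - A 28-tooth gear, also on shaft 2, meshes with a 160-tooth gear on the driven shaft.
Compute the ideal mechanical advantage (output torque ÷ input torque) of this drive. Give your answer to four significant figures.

3.109

Each stage contributes driven/driver: gear mesh 37/68 = 0.54412, gear mesh 160/28 = 5.7143.
Overall: 0.54412 × 5.7143 = 3.1092.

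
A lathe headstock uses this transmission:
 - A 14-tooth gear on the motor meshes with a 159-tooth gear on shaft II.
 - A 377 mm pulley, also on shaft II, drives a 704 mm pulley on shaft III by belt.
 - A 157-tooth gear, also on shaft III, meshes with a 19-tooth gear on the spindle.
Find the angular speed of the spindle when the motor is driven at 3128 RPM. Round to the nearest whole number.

gear mesh 159/14 = 11.357 → 3128/11.357 = 275.42 RPM
belt 704/377 = 1.8674 → 275.42/1.8674 = 147.49 RPM
gear mesh 19/157 = 0.12102 → 147.49/0.12102 = 1218.7 RPM

1219 RPM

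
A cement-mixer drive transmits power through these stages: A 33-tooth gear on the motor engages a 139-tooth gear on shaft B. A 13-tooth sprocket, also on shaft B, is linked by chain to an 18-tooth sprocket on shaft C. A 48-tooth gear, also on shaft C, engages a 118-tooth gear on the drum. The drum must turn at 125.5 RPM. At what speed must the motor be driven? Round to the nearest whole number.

Overall ratio R = 4.2121 × 1.3846 × 2.4583 = 14.337.
Required input speed = output speed × R = 125.5 × 14.337 = 1799.3 RPM.

1799 RPM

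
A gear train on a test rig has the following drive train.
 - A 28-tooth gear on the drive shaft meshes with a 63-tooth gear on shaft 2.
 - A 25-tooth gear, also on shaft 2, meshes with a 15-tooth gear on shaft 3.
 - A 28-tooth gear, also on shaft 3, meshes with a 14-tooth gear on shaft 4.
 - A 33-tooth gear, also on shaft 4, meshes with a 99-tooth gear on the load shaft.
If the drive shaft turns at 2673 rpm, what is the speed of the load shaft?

1320 rpm

gear mesh 63/28 = 2.25 → 2673/2.25 = 1188 rpm
gear mesh 15/25 = 0.6 → 1188/0.6 = 1980 rpm
gear mesh 14/28 = 0.5 → 1980/0.5 = 3960 rpm
gear mesh 99/33 = 3 → 3960/3 = 1320 rpm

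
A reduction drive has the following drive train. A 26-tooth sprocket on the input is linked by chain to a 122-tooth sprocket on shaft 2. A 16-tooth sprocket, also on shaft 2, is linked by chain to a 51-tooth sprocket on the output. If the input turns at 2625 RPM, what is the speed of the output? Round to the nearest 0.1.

chain 122/26 = 4.6923 → 2625/4.6923 = 559.43 RPM
chain 51/16 = 3.1875 → 559.43/3.1875 = 175.51 RPM

175.5 RPM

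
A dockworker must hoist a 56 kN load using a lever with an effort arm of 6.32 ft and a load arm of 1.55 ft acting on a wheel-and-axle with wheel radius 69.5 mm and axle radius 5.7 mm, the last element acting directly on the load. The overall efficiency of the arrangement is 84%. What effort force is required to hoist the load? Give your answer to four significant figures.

1.341 kN

Lever MA = effort arm / load arm = 6.32/1.55 = 4.0774.
Wheel-and-axle MA = R/r = 69.5/5.7 = 12.193.
Combined ideal MA = 4.0774 × 12.193 = 49.716.
Actual MA = 49.716 × 0.84 = 41.761.
Effort = load / actual MA = 56 / 41.761 = 1.341 kN.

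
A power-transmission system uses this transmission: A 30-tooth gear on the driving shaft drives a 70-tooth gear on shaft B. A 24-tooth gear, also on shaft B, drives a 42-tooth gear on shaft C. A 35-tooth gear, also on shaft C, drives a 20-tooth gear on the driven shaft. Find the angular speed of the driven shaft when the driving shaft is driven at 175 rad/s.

75 rad/s

the driving shaft → shaft B (gear mesh, 70/30): 175 ÷ 2.3333 = 75 rad/s
shaft B → shaft C (gear mesh, 42/24): 75 ÷ 1.75 = 42.857 rad/s
shaft C → the driven shaft (gear mesh, 20/35): 42.857 ÷ 0.57143 = 75 rad/s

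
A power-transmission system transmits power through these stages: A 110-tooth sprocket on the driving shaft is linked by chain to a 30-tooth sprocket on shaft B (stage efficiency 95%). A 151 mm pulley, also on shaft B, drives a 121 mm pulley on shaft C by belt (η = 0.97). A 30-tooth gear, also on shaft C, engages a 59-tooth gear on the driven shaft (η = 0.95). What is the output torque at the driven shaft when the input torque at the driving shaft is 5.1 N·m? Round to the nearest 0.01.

1.92 N·m

After the chain (30/110): 5.1 × 0.27273 × 0.95 = 1.3214 N·m
After the belt (121/151): 1.3214 × 0.80132 × 0.97 = 1.0271 N·m
After the gear mesh (59/30): 1.0271 × 1.9667 × 0.95 = 1.9189 N·m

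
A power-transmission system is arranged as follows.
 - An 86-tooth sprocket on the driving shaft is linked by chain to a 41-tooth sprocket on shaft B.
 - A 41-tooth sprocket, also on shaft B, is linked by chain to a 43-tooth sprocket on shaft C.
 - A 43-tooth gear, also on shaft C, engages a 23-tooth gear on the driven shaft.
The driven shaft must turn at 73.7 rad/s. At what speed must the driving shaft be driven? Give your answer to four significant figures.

19.71 rad/s

Overall ratio R = 0.47674 × 1.0488 × 0.53488 = 0.26744.
Required input speed = output speed × R = 73.7 × 0.26744 = 19.71 rad/s.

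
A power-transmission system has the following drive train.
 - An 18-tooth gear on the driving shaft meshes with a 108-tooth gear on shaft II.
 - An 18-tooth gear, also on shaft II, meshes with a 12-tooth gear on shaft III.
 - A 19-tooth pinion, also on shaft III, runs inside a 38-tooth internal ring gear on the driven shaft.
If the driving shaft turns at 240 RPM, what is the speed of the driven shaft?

30 RPM

gear mesh 108/18 = 6 → 240/6 = 40 RPM
gear mesh 12/18 = 0.66667 → 40/0.66667 = 60 RPM
internal gear 38/19 = 2 → 60/2 = 30 RPM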